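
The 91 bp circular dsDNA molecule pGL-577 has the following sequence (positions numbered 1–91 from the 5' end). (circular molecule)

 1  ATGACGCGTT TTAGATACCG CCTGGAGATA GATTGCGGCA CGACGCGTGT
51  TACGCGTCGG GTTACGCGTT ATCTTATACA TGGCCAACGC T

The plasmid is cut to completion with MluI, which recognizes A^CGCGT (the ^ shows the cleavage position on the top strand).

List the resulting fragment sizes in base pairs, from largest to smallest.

39, 31, 12, 9 bp

MluI sites (ACGCGT) start at positions 4, 43, 52, 64.
MluI cuts after the first base of each site, so after positions 4, 43, 52, 64.
Circular molecule, 4 cuts → 4 fragments:
  5–43 → 39 bp
  44–52 → 9 bp
  53–64 → 12 bp
  65–91 then 1–4 → 27 + 4 = 31 bp
Sorted largest to smallest: 39, 31, 12, 9 bp.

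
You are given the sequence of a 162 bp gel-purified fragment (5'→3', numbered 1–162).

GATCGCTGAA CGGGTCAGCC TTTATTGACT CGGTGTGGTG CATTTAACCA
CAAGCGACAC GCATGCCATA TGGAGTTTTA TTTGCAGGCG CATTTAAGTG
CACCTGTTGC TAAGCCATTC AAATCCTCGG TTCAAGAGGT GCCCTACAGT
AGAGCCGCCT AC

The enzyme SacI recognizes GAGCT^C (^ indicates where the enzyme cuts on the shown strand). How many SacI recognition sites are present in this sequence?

0

No occurrence of GAGCTC is present in the sequence.
SacI does not cut: 0 sites.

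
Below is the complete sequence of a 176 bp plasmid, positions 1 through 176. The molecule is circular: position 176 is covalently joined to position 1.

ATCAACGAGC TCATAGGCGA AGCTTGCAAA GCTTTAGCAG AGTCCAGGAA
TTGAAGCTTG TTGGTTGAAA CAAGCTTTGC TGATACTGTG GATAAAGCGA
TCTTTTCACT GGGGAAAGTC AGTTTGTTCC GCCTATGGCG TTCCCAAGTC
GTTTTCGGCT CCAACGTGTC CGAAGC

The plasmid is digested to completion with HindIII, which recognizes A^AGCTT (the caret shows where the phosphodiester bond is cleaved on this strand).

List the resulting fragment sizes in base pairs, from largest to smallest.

124, 25, 18, 9 bp

HindIII sites (AAGCTT) start at positions 20, 29, 54, 72.
HindIII cuts after the first base of each site, so after positions 20, 29, 54, 72.
Circular molecule, 4 cuts → 4 fragments:
  21–29 → 9 bp
  30–54 → 25 bp
  55–72 → 18 bp
  73–176 then 1–20 → 104 + 20 = 124 bp
Sorted largest to smallest: 124, 25, 18, 9 bp.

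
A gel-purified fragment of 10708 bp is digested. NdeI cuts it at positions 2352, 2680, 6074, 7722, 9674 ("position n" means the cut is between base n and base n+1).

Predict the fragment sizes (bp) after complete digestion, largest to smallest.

Linear molecule, 5 cuts → 6 fragments:
  2352 − 0 = 2352 bp
  2680 − 2352 = 328 bp
  6074 − 2680 = 3394 bp
  7722 − 6074 = 1648 bp
  9674 − 7722 = 1952 bp
  10708 − 9674 = 1034 bp
Sorted largest to smallest: 3394, 2352, 1952, 1648, 1034, 328 bp.

3394, 2352, 1952, 1648, 1034, 328 bp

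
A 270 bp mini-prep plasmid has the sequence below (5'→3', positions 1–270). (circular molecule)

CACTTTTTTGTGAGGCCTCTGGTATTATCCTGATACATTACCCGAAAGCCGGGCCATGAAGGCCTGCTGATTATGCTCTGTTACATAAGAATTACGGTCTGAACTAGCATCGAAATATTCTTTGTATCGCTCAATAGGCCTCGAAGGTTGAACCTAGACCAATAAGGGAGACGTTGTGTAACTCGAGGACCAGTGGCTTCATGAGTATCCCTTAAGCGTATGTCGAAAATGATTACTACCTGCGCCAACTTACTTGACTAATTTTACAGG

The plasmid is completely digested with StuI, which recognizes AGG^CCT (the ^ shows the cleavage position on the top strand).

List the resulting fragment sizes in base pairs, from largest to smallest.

147, 76, 47 bp

StuI sites (AGGCCT) start at positions 13, 60, 136.
StuI cuts after base 3 of each site, so after positions 15, 62, 138.
Circular molecule, 3 cuts → 3 fragments:
  16–62 → 47 bp
  63–138 → 76 bp
  139–270 then 1–15 → 132 + 15 = 147 bp
Sorted largest to smallest: 147, 76, 47 bp.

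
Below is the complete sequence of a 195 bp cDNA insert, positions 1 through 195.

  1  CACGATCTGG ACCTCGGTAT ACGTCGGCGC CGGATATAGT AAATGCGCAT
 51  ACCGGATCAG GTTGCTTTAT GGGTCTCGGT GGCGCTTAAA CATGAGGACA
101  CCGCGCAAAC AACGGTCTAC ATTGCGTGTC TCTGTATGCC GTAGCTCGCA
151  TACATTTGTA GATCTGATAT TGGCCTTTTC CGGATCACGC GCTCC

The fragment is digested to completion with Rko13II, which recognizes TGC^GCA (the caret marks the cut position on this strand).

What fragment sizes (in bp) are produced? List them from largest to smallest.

149, 46 bp

The Rko13II site (TGCGCA) starts at position 44.
Rko13II cuts after base 3 of each site, so after position 46.
Linear molecule, 1 cut → 2 fragments:
  1–46 → 46 bp
  47–195 → 149 bp
Sorted largest to smallest: 149, 46 bp.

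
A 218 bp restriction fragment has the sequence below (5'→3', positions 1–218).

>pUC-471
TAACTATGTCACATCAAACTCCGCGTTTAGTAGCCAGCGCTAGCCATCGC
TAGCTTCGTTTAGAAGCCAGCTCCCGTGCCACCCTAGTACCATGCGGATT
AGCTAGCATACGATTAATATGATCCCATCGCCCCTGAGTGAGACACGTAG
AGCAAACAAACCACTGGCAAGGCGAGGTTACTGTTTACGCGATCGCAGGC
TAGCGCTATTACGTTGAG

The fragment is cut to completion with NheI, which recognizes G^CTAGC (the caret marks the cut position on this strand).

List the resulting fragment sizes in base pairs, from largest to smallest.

97, 53, 39, 19, 10 bp

NheI sites (GCTAGC) start at positions 39, 49, 102, 199.
NheI cuts after the first base of each site, so after positions 39, 49, 102, 199.
Linear molecule, 4 cuts → 5 fragments:
  1–39 → 39 bp
  40–49 → 10 bp
  50–102 → 53 bp
  103–199 → 97 bp
  200–218 → 19 bp
Sorted largest to smallest: 97, 53, 39, 19, 10 bp.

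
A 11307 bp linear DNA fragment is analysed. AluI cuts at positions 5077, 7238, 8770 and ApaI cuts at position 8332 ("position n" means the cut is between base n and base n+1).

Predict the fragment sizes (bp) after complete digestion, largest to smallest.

5077, 2537, 2161, 1094, 438 bp

Combined cut positions (sorted): 5077, 7238, 8332, 8770.
Linear molecule, 4 cuts → 5 fragments:
  5077 − 0 = 5077 bp
  7238 − 5077 = 2161 bp
  8332 − 7238 = 1094 bp
  8770 − 8332 = 438 bp
  11307 − 8770 = 2537 bp
Sorted largest to smallest: 5077, 2537, 2161, 1094, 438 bp.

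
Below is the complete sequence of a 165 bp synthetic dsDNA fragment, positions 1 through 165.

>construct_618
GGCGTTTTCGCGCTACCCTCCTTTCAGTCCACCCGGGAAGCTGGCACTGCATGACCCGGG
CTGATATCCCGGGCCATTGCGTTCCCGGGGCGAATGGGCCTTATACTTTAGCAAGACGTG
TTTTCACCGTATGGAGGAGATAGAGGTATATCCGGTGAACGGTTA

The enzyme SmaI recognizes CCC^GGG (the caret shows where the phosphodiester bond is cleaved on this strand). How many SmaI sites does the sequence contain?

CCCGGG occurs starting at positions 32, 55, 68, 84.
SmaI cuts at 4 sites.

4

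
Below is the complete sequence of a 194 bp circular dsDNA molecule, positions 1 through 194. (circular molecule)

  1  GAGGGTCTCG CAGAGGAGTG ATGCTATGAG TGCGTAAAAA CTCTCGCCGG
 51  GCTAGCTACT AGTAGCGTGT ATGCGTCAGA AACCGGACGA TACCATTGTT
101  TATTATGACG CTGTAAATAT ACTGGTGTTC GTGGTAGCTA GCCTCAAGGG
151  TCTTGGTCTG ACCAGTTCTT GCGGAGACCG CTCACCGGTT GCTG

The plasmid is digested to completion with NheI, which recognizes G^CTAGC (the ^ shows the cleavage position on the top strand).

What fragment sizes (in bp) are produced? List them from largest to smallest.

108, 86 bp

NheI sites (GCTAGC) start at positions 51, 137.
NheI cuts after the first base of each site, so after positions 51, 137.
Circular molecule, 2 cuts → 2 fragments:
  52–137 → 86 bp
  138–194 then 1–51 → 57 + 51 = 108 bp
Sorted largest to smallest: 108, 86 bp.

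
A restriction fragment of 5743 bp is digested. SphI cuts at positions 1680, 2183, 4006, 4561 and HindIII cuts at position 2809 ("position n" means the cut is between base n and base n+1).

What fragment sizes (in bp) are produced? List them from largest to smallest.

1680, 1197, 1182, 626, 555, 503 bp

Combined cut positions (sorted): 1680, 2183, 2809, 4006, 4561.
Linear molecule, 5 cuts → 6 fragments:
  1680 − 0 = 1680 bp
  2183 − 1680 = 503 bp
  2809 − 2183 = 626 bp
  4006 − 2809 = 1197 bp
  4561 − 4006 = 555 bp
  5743 − 4561 = 1182 bp
Sorted largest to smallest: 1680, 1197, 1182, 626, 555, 503 bp.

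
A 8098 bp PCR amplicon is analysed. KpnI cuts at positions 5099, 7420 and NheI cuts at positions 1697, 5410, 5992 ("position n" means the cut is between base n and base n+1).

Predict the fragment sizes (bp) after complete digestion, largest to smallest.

3402, 1697, 1428, 678, 582, 311 bp

Combined cut positions (sorted): 1697, 5099, 5410, 5992, 7420.
Linear molecule, 5 cuts → 6 fragments:
  1697 − 0 = 1697 bp
  5099 − 1697 = 3402 bp
  5410 − 5099 = 311 bp
  5992 − 5410 = 582 bp
  7420 − 5992 = 1428 bp
  8098 − 7420 = 678 bp
Sorted largest to smallest: 3402, 1697, 1428, 678, 582, 311 bp.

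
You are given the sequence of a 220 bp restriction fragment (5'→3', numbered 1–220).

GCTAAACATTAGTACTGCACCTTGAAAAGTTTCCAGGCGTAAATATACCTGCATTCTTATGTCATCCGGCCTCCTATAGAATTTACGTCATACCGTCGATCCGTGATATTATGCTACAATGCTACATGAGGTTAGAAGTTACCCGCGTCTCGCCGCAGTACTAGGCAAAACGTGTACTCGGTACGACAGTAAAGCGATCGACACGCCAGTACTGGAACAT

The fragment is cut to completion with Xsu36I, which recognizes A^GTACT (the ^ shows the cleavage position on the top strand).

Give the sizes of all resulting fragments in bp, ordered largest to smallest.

Xsu36I sites (AGTACT) start at positions 11, 157, 208.
Xsu36I cuts after the first base of each site, so after positions 11, 157, 208.
Linear molecule, 3 cuts → 4 fragments:
  1–11 → 11 bp
  12–157 → 146 bp
  158–208 → 51 bp
  209–220 → 12 bp
Sorted largest to smallest: 146, 51, 12, 11 bp.

146, 51, 12, 11 bp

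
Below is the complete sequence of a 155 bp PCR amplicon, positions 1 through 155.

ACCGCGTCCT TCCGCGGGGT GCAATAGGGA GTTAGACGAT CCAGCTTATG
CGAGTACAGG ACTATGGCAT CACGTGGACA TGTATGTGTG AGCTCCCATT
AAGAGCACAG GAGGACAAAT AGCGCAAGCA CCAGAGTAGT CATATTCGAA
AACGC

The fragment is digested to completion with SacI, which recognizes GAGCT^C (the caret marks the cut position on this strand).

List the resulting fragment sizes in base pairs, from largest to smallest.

The SacI site (GAGCTC) starts at position 90.
SacI cuts after base 5 of each site (before the last base), so after position 94.
Linear molecule, 1 cut → 2 fragments:
  1–94 → 94 bp
  95–155 → 61 bp
Sorted largest to smallest: 94, 61 bp.

94, 61 bp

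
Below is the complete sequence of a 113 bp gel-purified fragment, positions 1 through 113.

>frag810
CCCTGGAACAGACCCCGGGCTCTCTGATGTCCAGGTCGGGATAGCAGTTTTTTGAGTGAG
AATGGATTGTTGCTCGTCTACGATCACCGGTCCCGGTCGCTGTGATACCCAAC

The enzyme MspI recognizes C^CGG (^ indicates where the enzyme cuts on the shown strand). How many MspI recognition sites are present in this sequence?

CCGG occurs starting at positions 15, 87, 93.
MspI cuts at 3 sites.

3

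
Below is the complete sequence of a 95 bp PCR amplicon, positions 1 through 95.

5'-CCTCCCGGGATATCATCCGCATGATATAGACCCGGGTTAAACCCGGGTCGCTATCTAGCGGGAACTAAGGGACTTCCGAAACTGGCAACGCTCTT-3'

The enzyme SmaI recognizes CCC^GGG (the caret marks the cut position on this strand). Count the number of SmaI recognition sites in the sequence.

3

CCCGGG occurs starting at positions 4, 31, 42.
SmaI cuts at 3 sites.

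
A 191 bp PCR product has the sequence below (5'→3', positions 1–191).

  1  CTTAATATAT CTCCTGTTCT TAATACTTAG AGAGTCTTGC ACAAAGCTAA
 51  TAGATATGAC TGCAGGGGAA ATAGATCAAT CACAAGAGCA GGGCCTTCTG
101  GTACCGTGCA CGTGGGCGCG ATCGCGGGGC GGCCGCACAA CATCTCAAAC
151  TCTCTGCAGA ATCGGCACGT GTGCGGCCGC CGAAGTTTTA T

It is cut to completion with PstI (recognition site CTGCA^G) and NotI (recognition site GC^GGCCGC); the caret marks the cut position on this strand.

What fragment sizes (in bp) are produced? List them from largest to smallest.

66, 64, 28, 17, 16 bp

PstI sites (CTGCAG) start at positions 60, 154.
PstI cuts after base 5 of each site (before the last base), so after positions 64, 158.
NotI sites (GCGGCCGC) start at positions 129, 173.
NotI cuts after base 2 of each site, so after positions 130, 174.
Combined cut positions: 64, 130, 158, 174.
Linear molecule, 4 cuts → 5 fragments:
  1–64 → 64 bp
  65–130 → 66 bp
  131–158 → 28 bp
  159–174 → 16 bp
  175–191 → 17 bp
Sorted largest to smallest: 66, 64, 28, 17, 16 bp.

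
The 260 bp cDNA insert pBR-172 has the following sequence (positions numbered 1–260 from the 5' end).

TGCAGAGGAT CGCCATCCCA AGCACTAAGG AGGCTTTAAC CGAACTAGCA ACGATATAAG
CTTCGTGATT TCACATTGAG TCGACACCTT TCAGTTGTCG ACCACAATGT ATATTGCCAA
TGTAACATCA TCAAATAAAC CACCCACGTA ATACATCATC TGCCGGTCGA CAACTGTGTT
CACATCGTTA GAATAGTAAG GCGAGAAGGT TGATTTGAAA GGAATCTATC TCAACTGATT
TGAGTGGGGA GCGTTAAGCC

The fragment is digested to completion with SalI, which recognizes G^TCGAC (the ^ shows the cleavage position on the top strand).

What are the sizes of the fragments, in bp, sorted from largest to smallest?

SalI sites (GTCGAC) start at positions 80, 97, 166.
SalI cuts after the first base of each site, so after positions 80, 97, 166.
Linear molecule, 3 cuts → 4 fragments:
  1–80 → 80 bp
  81–97 → 17 bp
  98–166 → 69 bp
  167–260 → 94 bp
Sorted largest to smallest: 94, 80, 69, 17 bp.

94, 80, 69, 17 bp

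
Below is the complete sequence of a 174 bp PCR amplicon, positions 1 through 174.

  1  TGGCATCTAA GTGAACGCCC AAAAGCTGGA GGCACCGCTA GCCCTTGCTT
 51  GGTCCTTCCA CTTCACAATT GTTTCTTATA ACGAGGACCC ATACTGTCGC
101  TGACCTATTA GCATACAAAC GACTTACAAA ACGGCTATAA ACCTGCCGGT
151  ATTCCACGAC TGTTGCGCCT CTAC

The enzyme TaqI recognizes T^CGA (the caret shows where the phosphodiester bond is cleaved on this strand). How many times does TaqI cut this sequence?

0

No occurrence of TCGA is present in the sequence.
TaqI does not cut: 0 sites.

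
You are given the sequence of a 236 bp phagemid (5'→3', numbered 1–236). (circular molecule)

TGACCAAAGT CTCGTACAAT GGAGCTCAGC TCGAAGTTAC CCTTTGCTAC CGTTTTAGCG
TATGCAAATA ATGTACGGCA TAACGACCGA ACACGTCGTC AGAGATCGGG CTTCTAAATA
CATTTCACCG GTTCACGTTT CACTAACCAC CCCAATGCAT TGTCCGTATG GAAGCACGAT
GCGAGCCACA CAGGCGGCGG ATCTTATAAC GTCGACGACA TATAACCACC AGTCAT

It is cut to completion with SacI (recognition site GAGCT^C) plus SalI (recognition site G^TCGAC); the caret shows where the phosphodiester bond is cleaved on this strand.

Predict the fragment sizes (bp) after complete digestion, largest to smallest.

The SacI site (GAGCTC) starts at position 22.
SacI cuts after base 5 of each site (before the last base), so after position 26.
The SalI site (GTCGAC) starts at position 211.
SalI cuts after the first base of each site, so after position 211.
Combined cut positions: 26, 211.
Circular molecule, 2 cuts → 2 fragments:
  27–211 → 185 bp
  212–236 then 1–26 → 25 + 26 = 51 bp
Sorted largest to smallest: 185, 51 bp.

185, 51 bp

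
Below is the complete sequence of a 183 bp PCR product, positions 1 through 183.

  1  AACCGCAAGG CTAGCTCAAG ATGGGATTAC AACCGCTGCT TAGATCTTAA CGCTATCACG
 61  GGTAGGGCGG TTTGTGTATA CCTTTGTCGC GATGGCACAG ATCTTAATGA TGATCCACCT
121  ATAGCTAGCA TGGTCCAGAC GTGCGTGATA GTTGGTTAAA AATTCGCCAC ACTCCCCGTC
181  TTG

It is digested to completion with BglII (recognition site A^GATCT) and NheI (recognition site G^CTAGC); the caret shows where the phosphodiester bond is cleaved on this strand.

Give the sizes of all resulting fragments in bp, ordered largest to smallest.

BglII sites (AGATCT) start at positions 42, 99.
BglII cuts after the first base of each site, so after positions 42, 99.
NheI sites (GCTAGC) start at positions 10, 124.
NheI cuts after the first base of each site, so after positions 10, 124.
Combined cut positions: 10, 42, 99, 124.
Linear molecule, 4 cuts → 5 fragments:
  1–10 → 10 bp
  11–42 → 32 bp
  43–99 → 57 bp
  100–124 → 25 bp
  125–183 → 59 bp
Sorted largest to smallest: 59, 57, 32, 25, 10 bp.

59, 57, 32, 25, 10 bp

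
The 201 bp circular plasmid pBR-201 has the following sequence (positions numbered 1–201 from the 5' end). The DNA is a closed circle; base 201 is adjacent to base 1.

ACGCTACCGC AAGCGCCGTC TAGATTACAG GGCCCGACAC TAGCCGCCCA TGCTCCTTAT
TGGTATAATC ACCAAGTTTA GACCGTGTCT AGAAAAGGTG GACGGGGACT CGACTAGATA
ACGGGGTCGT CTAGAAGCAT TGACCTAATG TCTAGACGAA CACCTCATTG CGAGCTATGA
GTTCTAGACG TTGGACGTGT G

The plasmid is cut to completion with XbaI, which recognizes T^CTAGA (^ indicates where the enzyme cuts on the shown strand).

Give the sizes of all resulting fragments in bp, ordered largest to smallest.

69, 42, 37, 32, 21 bp

XbaI sites (TCTAGA) start at positions 19, 88, 130, 151, 183.
XbaI cuts after the first base of each site, so after positions 19, 88, 130, 151, 183.
Circular molecule, 5 cuts → 5 fragments:
  20–88 → 69 bp
  89–130 → 42 bp
  131–151 → 21 bp
  152–183 → 32 bp
  184–201 then 1–19 → 18 + 19 = 37 bp
Sorted largest to smallest: 69, 42, 37, 32, 21 bp.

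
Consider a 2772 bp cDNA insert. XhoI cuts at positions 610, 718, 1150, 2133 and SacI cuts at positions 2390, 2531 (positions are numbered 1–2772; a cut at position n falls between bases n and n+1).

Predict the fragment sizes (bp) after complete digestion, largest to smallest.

Combined cut positions (sorted): 610, 718, 1150, 2133, 2390, 2531.
Linear molecule, 6 cuts → 7 fragments:
  610 − 0 = 610 bp
  718 − 610 = 108 bp
  1150 − 718 = 432 bp
  2133 − 1150 = 983 bp
  2390 − 2133 = 257 bp
  2531 − 2390 = 141 bp
  2772 − 2531 = 241 bp
Sorted largest to smallest: 983, 610, 432, 257, 241, 141, 108 bp.

983, 610, 432, 257, 241, 141, 108 bp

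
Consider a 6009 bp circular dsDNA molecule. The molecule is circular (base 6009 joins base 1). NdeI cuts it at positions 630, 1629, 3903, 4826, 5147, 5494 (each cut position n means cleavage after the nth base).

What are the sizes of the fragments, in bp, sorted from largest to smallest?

Circular molecule, 6 cuts → 6 fragments:
  1629 − 630 = 999 bp
  3903 − 1629 = 2274 bp
  4826 − 3903 = 923 bp
  5147 − 4826 = 321 bp
  5494 − 5147 = 347 bp
  wrap: 6009 − 5494 + 630 = 1145 bp
Sorted largest to smallest: 2274, 1145, 999, 923, 347, 321 bp.

2274, 1145, 999, 923, 347, 321 bp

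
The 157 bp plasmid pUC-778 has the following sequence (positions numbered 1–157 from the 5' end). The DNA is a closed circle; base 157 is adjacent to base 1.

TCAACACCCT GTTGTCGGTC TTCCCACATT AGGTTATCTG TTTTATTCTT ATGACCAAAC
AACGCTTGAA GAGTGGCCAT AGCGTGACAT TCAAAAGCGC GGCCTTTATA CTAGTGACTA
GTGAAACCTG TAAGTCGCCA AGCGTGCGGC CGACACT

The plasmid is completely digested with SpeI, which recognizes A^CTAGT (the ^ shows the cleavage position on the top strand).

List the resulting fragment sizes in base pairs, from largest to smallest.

SpeI sites (ACTAGT) start at positions 110, 117.
SpeI cuts after the first base of each site, so after positions 110, 117.
Circular molecule, 2 cuts → 2 fragments:
  111–117 → 7 bp
  118–157 then 1–110 → 40 + 110 = 150 bp
Sorted largest to smallest: 150, 7 bp.

150, 7 bp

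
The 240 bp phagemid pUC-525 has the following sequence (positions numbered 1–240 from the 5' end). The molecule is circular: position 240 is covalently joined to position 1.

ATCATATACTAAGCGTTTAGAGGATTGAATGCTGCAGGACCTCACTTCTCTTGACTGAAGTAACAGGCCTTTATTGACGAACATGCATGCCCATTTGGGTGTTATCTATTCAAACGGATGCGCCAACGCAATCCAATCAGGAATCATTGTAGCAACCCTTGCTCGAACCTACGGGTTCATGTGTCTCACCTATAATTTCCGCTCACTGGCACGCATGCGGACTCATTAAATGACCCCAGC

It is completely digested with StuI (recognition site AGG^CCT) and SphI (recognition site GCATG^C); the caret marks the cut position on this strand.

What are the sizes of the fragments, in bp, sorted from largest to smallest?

128, 90, 22 bp

The StuI site (AGGCCT) starts at position 65.
StuI cuts after base 3 of each site, so after position 67.
SphI sites (GCATGC) start at positions 85, 213.
SphI cuts after base 5 of each site (before the last base), so after positions 89, 217.
Combined cut positions: 67, 89, 217.
Circular molecule, 3 cuts → 3 fragments:
  68–89 → 22 bp
  90–217 → 128 bp
  218–240 then 1–67 → 23 + 67 = 90 bp
Sorted largest to smallest: 128, 90, 22 bp.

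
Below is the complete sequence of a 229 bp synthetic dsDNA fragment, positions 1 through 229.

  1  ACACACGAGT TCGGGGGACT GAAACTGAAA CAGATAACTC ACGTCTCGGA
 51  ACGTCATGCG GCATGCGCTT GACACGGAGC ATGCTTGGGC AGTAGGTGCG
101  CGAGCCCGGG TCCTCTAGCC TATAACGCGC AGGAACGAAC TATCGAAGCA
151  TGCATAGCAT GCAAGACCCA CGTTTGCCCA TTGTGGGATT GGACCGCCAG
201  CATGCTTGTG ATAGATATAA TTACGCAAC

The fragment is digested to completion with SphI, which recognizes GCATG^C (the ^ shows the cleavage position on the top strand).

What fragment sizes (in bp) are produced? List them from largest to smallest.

SphI sites (GCATGC) start at positions 61, 79, 148, 157, 200.
SphI cuts after base 5 of each site (before the last base), so after positions 65, 83, 152, 161, 204.
Linear molecule, 5 cuts → 6 fragments:
  1–65 → 65 bp
  66–83 → 18 bp
  84–152 → 69 bp
  153–161 → 9 bp
  162–204 → 43 bp
  205–229 → 25 bp
Sorted largest to smallest: 69, 65, 43, 25, 18, 9 bp.

69, 65, 43, 25, 18, 9 bp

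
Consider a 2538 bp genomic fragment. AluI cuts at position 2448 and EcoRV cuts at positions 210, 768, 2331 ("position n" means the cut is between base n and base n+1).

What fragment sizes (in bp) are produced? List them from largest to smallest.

Combined cut positions (sorted): 210, 768, 2331, 2448.
Linear molecule, 4 cuts → 5 fragments:
  210 − 0 = 210 bp
  768 − 210 = 558 bp
  2331 − 768 = 1563 bp
  2448 − 2331 = 117 bp
  2538 − 2448 = 90 bp
Sorted largest to smallest: 1563, 558, 210, 117, 90 bp.

1563, 558, 210, 117, 90 bp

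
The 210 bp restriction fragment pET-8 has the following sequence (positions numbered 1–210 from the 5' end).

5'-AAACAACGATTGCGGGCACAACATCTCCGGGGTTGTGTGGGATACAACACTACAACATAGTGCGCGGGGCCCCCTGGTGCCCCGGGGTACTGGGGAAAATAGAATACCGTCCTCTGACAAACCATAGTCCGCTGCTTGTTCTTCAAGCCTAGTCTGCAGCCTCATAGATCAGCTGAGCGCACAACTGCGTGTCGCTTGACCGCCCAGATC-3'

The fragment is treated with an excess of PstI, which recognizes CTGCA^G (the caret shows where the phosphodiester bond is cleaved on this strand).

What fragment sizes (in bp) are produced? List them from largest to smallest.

The PstI site (CTGCAG) starts at position 154.
PstI cuts after base 5 of each site (before the last base), so after position 158.
Linear molecule, 1 cut → 2 fragments:
  1–158 → 158 bp
  159–210 → 52 bp
Sorted largest to smallest: 158, 52 bp.

158, 52 bp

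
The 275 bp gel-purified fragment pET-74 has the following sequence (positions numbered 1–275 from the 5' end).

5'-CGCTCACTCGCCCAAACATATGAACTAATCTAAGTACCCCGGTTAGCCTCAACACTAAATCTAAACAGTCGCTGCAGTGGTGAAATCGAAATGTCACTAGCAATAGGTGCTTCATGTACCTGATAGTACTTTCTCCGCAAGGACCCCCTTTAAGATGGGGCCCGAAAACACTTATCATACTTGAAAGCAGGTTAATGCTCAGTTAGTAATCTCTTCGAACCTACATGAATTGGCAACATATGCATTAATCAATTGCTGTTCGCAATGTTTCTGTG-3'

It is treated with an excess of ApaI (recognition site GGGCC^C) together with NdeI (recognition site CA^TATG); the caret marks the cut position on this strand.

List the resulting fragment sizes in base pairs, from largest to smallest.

The ApaI site (GGGCCC) starts at position 158.
ApaI cuts after base 5 of each site (before the last base), so after position 162.
NdeI sites (CATATG) start at positions 17, 237.
NdeI cuts after base 2 of each site, so after positions 18, 238.
Combined cut positions: 18, 162, 238.
Linear molecule, 3 cuts → 4 fragments:
  1–18 → 18 bp
  19–162 → 144 bp
  163–238 → 76 bp
  239–275 → 37 bp
Sorted largest to smallest: 144, 76, 37, 18 bp.

144, 76, 37, 18 bp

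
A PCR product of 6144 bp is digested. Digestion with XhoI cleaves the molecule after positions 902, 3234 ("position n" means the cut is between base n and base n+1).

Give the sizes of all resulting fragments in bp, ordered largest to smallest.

Linear molecule, 2 cuts → 3 fragments:
  902 − 0 = 902 bp
  3234 − 902 = 2332 bp
  6144 − 3234 = 2910 bp
Sorted largest to smallest: 2910, 2332, 902 bp.

2910, 2332, 902 bp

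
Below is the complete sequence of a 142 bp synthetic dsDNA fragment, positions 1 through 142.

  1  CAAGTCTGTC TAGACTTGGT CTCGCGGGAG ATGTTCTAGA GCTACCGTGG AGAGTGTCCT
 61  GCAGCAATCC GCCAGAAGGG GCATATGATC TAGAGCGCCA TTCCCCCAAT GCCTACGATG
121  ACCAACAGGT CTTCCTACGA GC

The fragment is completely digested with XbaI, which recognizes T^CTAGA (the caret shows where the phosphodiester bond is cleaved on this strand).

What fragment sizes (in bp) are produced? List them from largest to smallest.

XbaI sites (TCTAGA) start at positions 9, 35, 89.
XbaI cuts after the first base of each site, so after positions 9, 35, 89.
Linear molecule, 3 cuts → 4 fragments:
  1–9 → 9 bp
  10–35 → 26 bp
  36–89 → 54 bp
  90–142 → 53 bp
Sorted largest to smallest: 54, 53, 26, 9 bp.

54, 53, 26, 9 bp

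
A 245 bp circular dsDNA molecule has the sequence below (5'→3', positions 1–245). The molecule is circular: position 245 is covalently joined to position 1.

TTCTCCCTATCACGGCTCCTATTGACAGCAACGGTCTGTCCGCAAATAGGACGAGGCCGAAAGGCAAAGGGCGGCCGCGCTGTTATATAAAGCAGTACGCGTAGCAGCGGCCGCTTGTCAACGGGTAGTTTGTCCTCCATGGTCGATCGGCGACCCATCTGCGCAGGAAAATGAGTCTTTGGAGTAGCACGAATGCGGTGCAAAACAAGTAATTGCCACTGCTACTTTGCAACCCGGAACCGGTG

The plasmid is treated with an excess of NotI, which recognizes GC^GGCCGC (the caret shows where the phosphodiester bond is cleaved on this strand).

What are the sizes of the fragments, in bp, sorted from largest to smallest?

NotI sites (GCGGCCGC) start at positions 71, 107.
NotI cuts after base 2 of each site, so after positions 72, 108.
Circular molecule, 2 cuts → 2 fragments:
  73–108 → 36 bp
  109–245 then 1–72 → 137 + 72 = 209 bp
Sorted largest to smallest: 209, 36 bp.

209, 36 bp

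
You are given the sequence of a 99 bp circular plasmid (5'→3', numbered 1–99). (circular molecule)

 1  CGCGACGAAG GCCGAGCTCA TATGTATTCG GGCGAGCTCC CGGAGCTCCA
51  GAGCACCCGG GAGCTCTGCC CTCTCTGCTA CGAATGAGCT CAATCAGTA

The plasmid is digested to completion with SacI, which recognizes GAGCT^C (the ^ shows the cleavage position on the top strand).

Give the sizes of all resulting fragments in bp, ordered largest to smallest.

SacI sites (GAGCTC) start at positions 14, 34, 43, 61, 86.
SacI cuts after base 5 of each site (before the last base), so after positions 18, 38, 47, 65, 90.
Circular molecule, 5 cuts → 5 fragments:
  19–38 → 20 bp
  39–47 → 9 bp
  48–65 → 18 bp
  66–90 → 25 bp
  91–99 then 1–18 → 9 + 18 = 27 bp
Sorted largest to smallest: 27, 25, 20, 18, 9 bp.

27, 25, 20, 18, 9 bp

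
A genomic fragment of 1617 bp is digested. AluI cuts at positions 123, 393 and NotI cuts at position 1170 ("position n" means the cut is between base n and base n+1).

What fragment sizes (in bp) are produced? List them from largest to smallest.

777, 447, 270, 123 bp

Combined cut positions (sorted): 123, 393, 1170.
Linear molecule, 3 cuts → 4 fragments:
  123 − 0 = 123 bp
  393 − 123 = 270 bp
  1170 − 393 = 777 bp
  1617 − 1170 = 447 bp
Sorted largest to smallest: 777, 447, 270, 123 bp.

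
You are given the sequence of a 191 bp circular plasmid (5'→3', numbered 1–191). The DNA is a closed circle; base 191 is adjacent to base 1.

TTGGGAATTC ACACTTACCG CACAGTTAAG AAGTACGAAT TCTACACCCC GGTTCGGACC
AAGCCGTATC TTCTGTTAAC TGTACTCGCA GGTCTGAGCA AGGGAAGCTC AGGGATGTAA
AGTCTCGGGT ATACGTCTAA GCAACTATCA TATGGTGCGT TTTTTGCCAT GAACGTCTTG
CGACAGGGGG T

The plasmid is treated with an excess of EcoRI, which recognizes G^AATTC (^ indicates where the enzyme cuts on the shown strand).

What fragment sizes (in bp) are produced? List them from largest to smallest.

EcoRI sites (GAATTC) start at positions 5, 37.
EcoRI cuts after the first base of each site, so after positions 5, 37.
Circular molecule, 2 cuts → 2 fragments:
  6–37 → 32 bp
  38–191 then 1–5 → 154 + 5 = 159 bp
Sorted largest to smallest: 159, 32 bp.

159, 32 bp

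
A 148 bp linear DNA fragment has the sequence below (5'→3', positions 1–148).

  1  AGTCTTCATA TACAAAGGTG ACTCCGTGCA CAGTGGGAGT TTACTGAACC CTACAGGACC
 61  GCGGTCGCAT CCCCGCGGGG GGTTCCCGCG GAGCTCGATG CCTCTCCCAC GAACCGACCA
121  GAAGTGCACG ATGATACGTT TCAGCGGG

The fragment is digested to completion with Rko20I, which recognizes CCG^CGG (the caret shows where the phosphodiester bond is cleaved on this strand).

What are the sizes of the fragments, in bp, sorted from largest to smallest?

Rko20I sites (CCGCGG) start at positions 59, 73, 86.
Rko20I cuts after base 3 of each site, so after positions 61, 75, 88.
Linear molecule, 3 cuts → 4 fragments:
  1–61 → 61 bp
  62–75 → 14 bp
  76–88 → 13 bp
  89–148 → 60 bp
Sorted largest to smallest: 61, 60, 14, 13 bp.

61, 60, 14, 13 bp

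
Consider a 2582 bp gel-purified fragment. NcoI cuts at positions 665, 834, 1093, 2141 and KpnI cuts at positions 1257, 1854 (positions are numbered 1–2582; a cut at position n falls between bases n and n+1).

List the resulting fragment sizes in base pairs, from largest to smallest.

Combined cut positions (sorted): 665, 834, 1093, 1257, 1854, 2141.
Linear molecule, 6 cuts → 7 fragments:
  665 − 0 = 665 bp
  834 − 665 = 169 bp
  1093 − 834 = 259 bp
  1257 − 1093 = 164 bp
  1854 − 1257 = 597 bp
  2141 − 1854 = 287 bp
  2582 − 2141 = 441 bp
Sorted largest to smallest: 665, 597, 441, 287, 259, 169, 164 bp.

665, 597, 441, 287, 259, 169, 164 bp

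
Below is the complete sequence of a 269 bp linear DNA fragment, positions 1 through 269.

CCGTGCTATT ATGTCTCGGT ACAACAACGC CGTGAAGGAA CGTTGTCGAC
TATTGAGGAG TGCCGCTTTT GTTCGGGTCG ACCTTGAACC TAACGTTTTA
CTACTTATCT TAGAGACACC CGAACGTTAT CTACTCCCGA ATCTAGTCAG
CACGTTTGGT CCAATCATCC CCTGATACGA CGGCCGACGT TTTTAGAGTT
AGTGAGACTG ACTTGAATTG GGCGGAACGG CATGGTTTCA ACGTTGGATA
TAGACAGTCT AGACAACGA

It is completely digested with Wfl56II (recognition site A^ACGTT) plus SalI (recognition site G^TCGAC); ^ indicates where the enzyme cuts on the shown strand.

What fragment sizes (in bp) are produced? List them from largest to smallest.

Wfl56II sites (AACGTT) start at positions 39, 92, 123, 240.
Wfl56II cuts after the first base of each site, so after positions 39, 92, 123, 240.
SalI sites (GTCGAC) start at positions 45, 77.
SalI cuts after the first base of each site, so after positions 45, 77.
Combined cut positions: 39, 45, 77, 92, 123, 240.
Linear molecule, 6 cuts → 7 fragments:
  1–39 → 39 bp
  40–45 → 6 bp
  46–77 → 32 bp
  78–92 → 15 bp
  93–123 → 31 bp
  124–240 → 117 bp
  241–269 → 29 bp
Sorted largest to smallest: 117, 39, 32, 31, 29, 15, 6 bp.

117, 39, 32, 31, 29, 15, 6 bp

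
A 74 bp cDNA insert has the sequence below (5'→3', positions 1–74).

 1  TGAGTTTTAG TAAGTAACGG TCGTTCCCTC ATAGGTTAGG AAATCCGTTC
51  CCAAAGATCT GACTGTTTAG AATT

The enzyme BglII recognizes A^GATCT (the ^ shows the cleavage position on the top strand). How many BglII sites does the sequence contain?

1

AGATCT occurs starting at position 55.
BglII cuts at 1 site.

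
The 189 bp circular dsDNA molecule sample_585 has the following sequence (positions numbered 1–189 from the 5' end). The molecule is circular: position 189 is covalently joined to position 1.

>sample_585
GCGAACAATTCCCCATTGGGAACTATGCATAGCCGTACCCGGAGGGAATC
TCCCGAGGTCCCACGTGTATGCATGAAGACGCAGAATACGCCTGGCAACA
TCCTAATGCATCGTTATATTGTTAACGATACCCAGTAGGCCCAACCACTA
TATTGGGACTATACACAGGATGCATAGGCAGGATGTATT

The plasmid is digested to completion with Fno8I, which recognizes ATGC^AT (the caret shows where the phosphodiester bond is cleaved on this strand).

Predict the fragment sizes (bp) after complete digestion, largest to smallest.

Fno8I sites (ATGCAT) start at positions 25, 69, 106, 170.
Fno8I cuts after base 4 of each site, so after positions 28, 72, 109, 173.
Circular molecule, 4 cuts → 4 fragments:
  29–72 → 44 bp
  73–109 → 37 bp
  110–173 → 64 bp
  174–189 then 1–28 → 16 + 28 = 44 bp
Sorted largest to smallest: 64, 44, 44, 37 bp.

64, 44, 44, 37 bp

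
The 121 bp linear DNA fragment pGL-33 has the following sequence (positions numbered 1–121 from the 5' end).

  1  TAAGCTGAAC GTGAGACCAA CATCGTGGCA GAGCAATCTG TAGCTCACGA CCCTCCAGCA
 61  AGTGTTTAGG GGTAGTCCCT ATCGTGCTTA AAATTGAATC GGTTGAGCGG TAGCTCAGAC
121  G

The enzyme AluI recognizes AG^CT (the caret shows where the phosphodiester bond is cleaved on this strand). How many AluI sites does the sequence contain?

3

AGCT occurs starting at positions 3, 42, 112.
AluI cuts at 3 sites.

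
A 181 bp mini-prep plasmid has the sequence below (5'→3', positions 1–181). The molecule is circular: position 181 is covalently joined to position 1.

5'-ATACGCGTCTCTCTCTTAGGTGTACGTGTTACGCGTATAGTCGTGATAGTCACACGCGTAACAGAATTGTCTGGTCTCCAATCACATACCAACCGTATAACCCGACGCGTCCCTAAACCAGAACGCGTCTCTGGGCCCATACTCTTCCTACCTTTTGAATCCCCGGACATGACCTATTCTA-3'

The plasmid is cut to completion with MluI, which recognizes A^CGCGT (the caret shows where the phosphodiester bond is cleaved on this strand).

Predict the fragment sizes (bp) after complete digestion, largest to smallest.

61, 51, 28, 23, 18 bp

MluI sites (ACGCGT) start at positions 3, 31, 54, 105, 123.
MluI cuts after the first base of each site, so after positions 3, 31, 54, 105, 123.
Circular molecule, 5 cuts → 5 fragments:
  4–31 → 28 bp
  32–54 → 23 bp
  55–105 → 51 bp
  106–123 → 18 bp
  124–181 then 1–3 → 58 + 3 = 61 bp
Sorted largest to smallest: 61, 51, 28, 23, 18 bp.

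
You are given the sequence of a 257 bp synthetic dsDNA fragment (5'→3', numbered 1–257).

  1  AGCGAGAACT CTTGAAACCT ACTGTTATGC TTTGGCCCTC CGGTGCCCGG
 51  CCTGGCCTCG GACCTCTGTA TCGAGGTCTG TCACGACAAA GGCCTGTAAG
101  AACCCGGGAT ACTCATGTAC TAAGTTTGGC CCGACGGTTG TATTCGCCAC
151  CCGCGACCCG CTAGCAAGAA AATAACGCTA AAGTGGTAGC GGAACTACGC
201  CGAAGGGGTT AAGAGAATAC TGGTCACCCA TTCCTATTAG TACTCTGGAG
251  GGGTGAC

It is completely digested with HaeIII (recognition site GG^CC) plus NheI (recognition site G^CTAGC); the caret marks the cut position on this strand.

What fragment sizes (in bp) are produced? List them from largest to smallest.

HaeIII sites (GGCC) start at positions 34, 49, 54, 91, 128.
HaeIII cuts after base 2 of each site, so after positions 35, 50, 55, 92, 129.
The NheI site (GCTAGC) starts at position 160.
NheI cuts after the first base of each site, so after position 160.
Combined cut positions: 35, 50, 55, 92, 129, 160.
Linear molecule, 6 cuts → 7 fragments:
  1–35 → 35 bp
  36–50 → 15 bp
  51–55 → 5 bp
  56–92 → 37 bp
  93–129 → 37 bp
  130–160 → 31 bp
  161–257 → 97 bp
Sorted largest to smallest: 97, 37, 37, 35, 31, 15, 5 bp.

97, 37, 37, 35, 31, 15, 5 bp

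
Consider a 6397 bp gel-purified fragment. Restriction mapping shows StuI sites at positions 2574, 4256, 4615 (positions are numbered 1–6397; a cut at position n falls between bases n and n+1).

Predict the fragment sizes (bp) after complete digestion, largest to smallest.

2574, 1782, 1682, 359 bp

Linear molecule, 3 cuts → 4 fragments:
  2574 − 0 = 2574 bp
  4256 − 2574 = 1682 bp
  4615 − 4256 = 359 bp
  6397 − 4615 = 1782 bp
Sorted largest to smallest: 2574, 1782, 1682, 359 bp.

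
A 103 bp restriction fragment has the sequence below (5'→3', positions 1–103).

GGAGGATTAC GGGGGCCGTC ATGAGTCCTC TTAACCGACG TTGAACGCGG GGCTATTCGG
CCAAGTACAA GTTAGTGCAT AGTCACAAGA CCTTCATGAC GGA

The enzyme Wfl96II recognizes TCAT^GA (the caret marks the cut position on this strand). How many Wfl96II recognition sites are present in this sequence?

2

TCATGA occurs starting at positions 19, 94.
Wfl96II cuts at 2 sites.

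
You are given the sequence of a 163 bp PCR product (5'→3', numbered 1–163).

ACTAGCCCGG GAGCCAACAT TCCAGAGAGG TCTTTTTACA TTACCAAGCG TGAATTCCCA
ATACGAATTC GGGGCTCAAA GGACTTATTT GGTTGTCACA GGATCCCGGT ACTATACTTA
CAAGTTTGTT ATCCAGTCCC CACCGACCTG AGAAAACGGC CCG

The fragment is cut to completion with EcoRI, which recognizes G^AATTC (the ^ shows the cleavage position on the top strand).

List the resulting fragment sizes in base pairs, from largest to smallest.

EcoRI sites (GAATTC) start at positions 52, 65.
EcoRI cuts after the first base of each site, so after positions 52, 65.
Linear molecule, 2 cuts → 3 fragments:
  1–52 → 52 bp
  53–65 → 13 bp
  66–163 → 98 bp
Sorted largest to smallest: 98, 52, 13 bp.

98, 52, 13 bp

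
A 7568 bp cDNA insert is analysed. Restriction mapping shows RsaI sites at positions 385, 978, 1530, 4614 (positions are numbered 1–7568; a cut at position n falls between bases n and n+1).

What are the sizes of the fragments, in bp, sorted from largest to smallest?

Linear molecule, 4 cuts → 5 fragments:
  385 − 0 = 385 bp
  978 − 385 = 593 bp
  1530 − 978 = 552 bp
  4614 − 1530 = 3084 bp
  7568 − 4614 = 2954 bp
Sorted largest to smallest: 3084, 2954, 593, 552, 385 bp.

3084, 2954, 593, 552, 385 bp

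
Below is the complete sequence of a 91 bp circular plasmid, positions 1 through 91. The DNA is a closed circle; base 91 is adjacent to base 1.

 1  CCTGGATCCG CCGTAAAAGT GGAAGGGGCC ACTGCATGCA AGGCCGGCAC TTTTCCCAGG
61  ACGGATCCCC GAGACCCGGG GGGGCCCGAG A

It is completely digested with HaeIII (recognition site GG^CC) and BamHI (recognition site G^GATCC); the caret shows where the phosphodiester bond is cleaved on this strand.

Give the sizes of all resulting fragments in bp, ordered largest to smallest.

24, 21, 20, 15, 11 bp

HaeIII sites (GGCC) start at positions 27, 42, 83.
HaeIII cuts after base 2 of each site, so after positions 28, 43, 84.
BamHI sites (GGATCC) start at positions 4, 63.
BamHI cuts after the first base of each site, so after positions 4, 63.
Combined cut positions: 4, 28, 43, 63, 84.
Circular molecule, 5 cuts → 5 fragments:
  5–28 → 24 bp
  29–43 → 15 bp
  44–63 → 20 bp
  64–84 → 21 bp
  85–91 then 1–4 → 7 + 4 = 11 bp
Sorted largest to smallest: 24, 21, 20, 15, 11 bp.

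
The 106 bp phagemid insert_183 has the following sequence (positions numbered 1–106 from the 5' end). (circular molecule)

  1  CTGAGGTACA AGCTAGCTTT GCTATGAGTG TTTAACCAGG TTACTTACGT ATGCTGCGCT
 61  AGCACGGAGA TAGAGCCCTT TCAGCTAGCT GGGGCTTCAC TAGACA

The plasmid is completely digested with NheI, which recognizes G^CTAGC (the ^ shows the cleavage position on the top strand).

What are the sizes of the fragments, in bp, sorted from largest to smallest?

46, 34, 26 bp

NheI sites (GCTAGC) start at positions 12, 58, 84.
NheI cuts after the first base of each site, so after positions 12, 58, 84.
Circular molecule, 3 cuts → 3 fragments:
  13–58 → 46 bp
  59–84 → 26 bp
  85–106 then 1–12 → 22 + 12 = 34 bp
Sorted largest to smallest: 46, 34, 26 bp.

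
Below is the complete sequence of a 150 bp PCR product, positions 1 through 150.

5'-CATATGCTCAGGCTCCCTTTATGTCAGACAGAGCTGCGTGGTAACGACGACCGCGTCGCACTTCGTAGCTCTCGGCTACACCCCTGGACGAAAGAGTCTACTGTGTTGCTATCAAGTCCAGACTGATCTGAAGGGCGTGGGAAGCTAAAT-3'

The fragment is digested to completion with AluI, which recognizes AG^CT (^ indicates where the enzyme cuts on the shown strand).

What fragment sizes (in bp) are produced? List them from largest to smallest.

AluI sites (AGCT) start at positions 32, 67, 143.
AluI cuts after base 2 of each site, so after positions 33, 68, 144.
Linear molecule, 3 cuts → 4 fragments:
  1–33 → 33 bp
  34–68 → 35 bp
  69–144 → 76 bp
  145–150 → 6 bp
Sorted largest to smallest: 76, 35, 33, 6 bp.

76, 35, 33, 6 bp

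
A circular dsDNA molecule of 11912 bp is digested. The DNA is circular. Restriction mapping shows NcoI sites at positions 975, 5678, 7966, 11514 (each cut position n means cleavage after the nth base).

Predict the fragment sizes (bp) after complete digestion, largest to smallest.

Circular molecule, 4 cuts → 4 fragments:
  5678 − 975 = 4703 bp
  7966 − 5678 = 2288 bp
  11514 − 7966 = 3548 bp
  wrap: 11912 − 11514 + 975 = 1373 bp
Sorted largest to smallest: 4703, 3548, 2288, 1373 bp.

4703, 3548, 2288, 1373 bp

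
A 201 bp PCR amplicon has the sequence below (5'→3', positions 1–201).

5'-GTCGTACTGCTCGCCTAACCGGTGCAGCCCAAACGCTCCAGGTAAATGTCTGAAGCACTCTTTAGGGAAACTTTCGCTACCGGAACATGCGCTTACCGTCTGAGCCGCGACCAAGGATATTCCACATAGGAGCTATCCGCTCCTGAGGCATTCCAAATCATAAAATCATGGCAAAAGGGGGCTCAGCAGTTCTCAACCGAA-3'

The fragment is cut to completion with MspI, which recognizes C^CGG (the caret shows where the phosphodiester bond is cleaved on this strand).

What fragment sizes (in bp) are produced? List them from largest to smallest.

121, 61, 19 bp

MspI sites (CCGG) start at positions 19, 80.
MspI cuts after the first base of each site, so after positions 19, 80.
Linear molecule, 2 cuts → 3 fragments:
  1–19 → 19 bp
  20–80 → 61 bp
  81–201 → 121 bp
Sorted largest to smallest: 121, 61, 19 bp.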